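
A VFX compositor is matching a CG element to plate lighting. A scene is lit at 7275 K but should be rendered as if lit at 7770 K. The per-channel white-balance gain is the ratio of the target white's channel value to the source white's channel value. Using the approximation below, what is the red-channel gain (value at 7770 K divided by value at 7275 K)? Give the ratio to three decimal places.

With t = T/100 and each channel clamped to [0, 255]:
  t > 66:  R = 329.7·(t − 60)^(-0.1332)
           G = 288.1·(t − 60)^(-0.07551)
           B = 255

At 7275 K (t = 72.75):
  R = 329.7·(72.75 − 60)^(-0.1332) = 329.7·12.75^(-0.1332) = 329.7·0.71244 = 234.890.
At 7770 K (t = 77.7):
  R = 329.7·(77.7 − 60)^(-0.1332) = 329.7·17.7^(-0.1332) = 329.7·0.68198 = 224.848.
Gain = 224.848 / 234.890 = 0.9572 → 0.957.

0.957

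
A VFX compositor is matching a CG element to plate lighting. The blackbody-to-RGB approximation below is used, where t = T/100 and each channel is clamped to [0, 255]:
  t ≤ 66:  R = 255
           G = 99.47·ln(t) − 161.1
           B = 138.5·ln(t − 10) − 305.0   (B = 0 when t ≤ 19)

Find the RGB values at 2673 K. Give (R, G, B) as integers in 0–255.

(255, 166, 85)

t = 2673/100 = 26.73; the t ≤ 66 branch applies.
R = 255 by definition for t ≤ 66.
G = 99.47·ln 26.73 − 161.1 = 99.47·3.2858 − 161.1 = 165.737.
B = 138.5·ln(26.73 − 10) − 305.0 = 138.5·ln 16.73 − 305.0 = 138.5·2.8172 − 305.0 = 85.183.
Rounded: (255, 166, 85).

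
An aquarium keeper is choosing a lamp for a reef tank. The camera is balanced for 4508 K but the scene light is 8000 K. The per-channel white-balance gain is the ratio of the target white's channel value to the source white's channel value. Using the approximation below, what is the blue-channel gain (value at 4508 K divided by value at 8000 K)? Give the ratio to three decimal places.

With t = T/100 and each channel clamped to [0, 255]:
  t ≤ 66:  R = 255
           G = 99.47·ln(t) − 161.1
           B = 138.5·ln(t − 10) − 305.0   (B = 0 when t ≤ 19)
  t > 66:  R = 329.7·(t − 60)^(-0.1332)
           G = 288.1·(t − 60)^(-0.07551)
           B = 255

0.736

At 8000 K (t = 80):
  B = 255 by definition for t > 66.
At 4508 K (t = 45.08):
  B = 138.5·ln(45.08 − 10) − 305.0 = 138.5·ln 35.08 − 305.0 = 138.5·3.5576 − 305.0 = 187.732.
Gain = 187.732 / 255.000 = 0.7362 → 0.736.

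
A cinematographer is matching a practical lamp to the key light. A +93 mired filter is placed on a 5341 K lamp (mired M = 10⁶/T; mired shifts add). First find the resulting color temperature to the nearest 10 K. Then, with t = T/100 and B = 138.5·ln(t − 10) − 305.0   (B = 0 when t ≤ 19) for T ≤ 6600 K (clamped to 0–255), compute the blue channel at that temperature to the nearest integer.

M_in = 10⁶/5341 = 187.23; M_out = 187.23 + (+93) = 280.23.
T_out = 10⁶/280.23 = 3568.5 K → 3570 K; t = 35.7.
B = 138.5·ln(35.7 − 10) − 305.0 = 138.5·ln 25.7 − 305.0 = 138.5·3.2465 − 305.0 = 144.639.
Rounded: 145.

145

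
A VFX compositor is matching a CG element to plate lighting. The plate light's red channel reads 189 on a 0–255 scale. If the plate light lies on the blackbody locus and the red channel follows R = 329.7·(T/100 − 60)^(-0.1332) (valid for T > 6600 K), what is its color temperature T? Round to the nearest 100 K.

12500 K

(t − 60)^(-0.1332) = 189/329.7 = 0.57325.
t − 60 = 0.57325^(1/-0.1332) = 0.57325^(-7.508) = 65.199, so t = 125.199.
T = 100·t = 12520 K → 12500 K to the nearest 100 K.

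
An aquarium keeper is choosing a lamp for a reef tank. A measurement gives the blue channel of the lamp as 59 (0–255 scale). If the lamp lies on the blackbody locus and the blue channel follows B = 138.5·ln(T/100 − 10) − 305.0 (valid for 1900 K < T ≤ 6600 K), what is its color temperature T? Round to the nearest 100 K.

2400 K

ln(t − 10) = (59 + 305.0) / 138.5 = 2.6282.
t − 10 = e^2.6282 = 13.848, so t = 23.848.
T = 100·t = 2385 K → 2400 K to the nearest 100 K.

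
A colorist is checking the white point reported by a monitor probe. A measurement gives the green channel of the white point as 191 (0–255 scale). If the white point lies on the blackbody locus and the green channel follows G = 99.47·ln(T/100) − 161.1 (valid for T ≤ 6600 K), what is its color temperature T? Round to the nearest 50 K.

3450 K

ln t = (191 + 161.1) / 99.47 = 3.5398.
t = e^3.5398 = 34.459.
T = 100·t = 3446 K → 3450 K to the nearest 50 K.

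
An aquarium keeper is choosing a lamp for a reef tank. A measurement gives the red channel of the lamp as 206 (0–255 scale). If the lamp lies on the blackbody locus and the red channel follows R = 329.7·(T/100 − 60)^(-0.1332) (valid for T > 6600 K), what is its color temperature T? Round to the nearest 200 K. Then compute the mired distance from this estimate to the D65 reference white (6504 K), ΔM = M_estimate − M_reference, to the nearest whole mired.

(t − 60)^(-0.1332) = 206/329.7 = 0.62481.
t − 60 = 0.62481^(1/-0.1332) = 0.62481^(-7.508) = 34.152, so t = 94.152.
T = 100·t = 9415 K → 9400 K to the nearest 200 K.
M_estimate = 10⁶/9400 = 106.38; M_reference = 10⁶/6504 = 153.75.
ΔM = 106.38 − 153.75 = -47.37 → -47 mireds.

-47 mireds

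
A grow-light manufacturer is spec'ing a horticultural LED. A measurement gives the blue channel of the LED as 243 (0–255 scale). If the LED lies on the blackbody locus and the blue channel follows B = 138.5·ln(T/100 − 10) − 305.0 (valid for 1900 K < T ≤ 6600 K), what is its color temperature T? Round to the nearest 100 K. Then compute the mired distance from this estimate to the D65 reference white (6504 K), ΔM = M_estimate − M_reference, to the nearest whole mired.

ln(t − 10) = (243 + 305.0) / 138.5 = 3.9567.
t − 10 = e^3.9567 = 52.283, so t = 62.283.
T = 100·t = 6228 K → 6200 K to the nearest 100 K.
M_estimate = 10⁶/6200 = 161.29; M_reference = 10⁶/6504 = 153.75.
ΔM = 161.29 − 153.75 = 7.54 → +8 mireds.

+8 mireds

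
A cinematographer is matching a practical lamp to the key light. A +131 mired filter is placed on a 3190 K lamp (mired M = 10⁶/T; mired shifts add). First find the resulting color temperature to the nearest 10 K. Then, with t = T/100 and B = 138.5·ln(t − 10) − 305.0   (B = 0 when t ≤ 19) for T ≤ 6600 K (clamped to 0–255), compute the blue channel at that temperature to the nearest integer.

45

M_in = 10⁶/3190 = 313.48; M_out = 313.48 + (+131) = 444.48.
T_out = 10⁶/444.48 = 2249.8 K → 2250 K; t = 22.5.
B = 138.5·ln(22.5 − 10) − 305.0 = 138.5·ln 12.5 − 305.0 = 138.5·2.5257 − 305.0 = 44.813.
Rounded: 45.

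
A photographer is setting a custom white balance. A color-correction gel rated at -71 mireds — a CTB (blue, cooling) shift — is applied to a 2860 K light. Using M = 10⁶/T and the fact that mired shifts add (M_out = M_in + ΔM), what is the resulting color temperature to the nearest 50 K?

3600 K

M_in = 10⁶/2860 = 349.65 mireds.
M_out = 349.65 + (-71) = 278.65 mireds.
T_out = 10⁶/278.65 = 3588.7 K → 3600 K.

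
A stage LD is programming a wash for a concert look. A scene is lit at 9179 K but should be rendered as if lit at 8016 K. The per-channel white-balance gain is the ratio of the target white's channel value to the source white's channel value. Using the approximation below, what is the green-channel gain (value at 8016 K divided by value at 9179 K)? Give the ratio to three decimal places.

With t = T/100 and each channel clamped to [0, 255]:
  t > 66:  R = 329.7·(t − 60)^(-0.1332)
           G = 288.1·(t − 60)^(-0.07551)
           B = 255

1.035

At 9179 K (t = 91.79):
  G = 288.1·(91.79 − 60)^(-0.07551) = 288.1·31.79^(-0.07551) = 288.1·0.77013 = 221.873.
At 8016 K (t = 80.16):
  G = 288.1·(80.16 − 60)^(-0.07551) = 288.1·20.16^(-0.07551) = 288.1·0.79707 = 229.637.
Gain = 229.637 / 221.873 = 1.0350 → 1.035.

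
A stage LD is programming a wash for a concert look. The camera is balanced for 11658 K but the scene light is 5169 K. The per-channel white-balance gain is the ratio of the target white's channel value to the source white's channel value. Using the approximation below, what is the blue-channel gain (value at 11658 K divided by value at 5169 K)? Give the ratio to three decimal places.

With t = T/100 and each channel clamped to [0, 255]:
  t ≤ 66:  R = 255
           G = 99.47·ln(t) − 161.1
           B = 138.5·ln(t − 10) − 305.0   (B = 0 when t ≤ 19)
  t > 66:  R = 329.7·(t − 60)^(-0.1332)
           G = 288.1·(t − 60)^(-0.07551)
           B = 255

At 5169 K (t = 51.69):
  B = 138.5·ln(51.69 − 10) − 305.0 = 138.5·ln 41.69 − 305.0 = 138.5·3.7303 − 305.0 = 211.641.
At 11658 K (t = 116.58):
  B = 255 by definition for t > 66.
Gain = 255.000 / 211.641 = 1.2049 → 1.205.

1.205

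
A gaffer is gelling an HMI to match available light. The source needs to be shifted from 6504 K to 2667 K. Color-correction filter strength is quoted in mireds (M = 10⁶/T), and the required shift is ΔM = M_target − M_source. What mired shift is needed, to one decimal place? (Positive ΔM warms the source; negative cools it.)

+221.2 mireds

M_source = 10⁶/6504 = 153.752; M_target = 10⁶/2667 = 374.953.
ΔM = 374.953 − 153.752 = 221.202 → +221.2 mireds, a warming shift.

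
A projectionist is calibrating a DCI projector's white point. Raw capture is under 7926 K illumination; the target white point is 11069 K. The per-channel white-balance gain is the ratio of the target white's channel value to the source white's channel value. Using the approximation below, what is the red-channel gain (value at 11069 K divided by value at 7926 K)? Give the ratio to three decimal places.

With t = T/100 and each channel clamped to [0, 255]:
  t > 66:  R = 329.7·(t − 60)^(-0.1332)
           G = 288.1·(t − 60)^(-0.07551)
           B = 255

0.879

At 7926 K (t = 79.26):
  R = 329.7·(79.26 − 60)^(-0.1332) = 329.7·19.26^(-0.1332) = 329.7·0.67435 = 222.332.
At 11069 K (t = 110.69):
  R = 329.7·(110.69 − 60)^(-0.1332) = 329.7·50.69^(-0.1332) = 329.7·0.59279 = 195.444.
Gain = 195.444 / 222.332 = 0.8791 → 0.879.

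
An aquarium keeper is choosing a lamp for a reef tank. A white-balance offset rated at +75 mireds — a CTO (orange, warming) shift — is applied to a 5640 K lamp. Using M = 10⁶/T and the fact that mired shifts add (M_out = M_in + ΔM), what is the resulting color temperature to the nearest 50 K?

M_in = 10⁶/5640 = 177.30 mireds.
M_out = 177.30 + (+75) = 252.30 mireds.
T_out = 10⁶/252.30 = 3963.5 K → 3950 K.

3950 K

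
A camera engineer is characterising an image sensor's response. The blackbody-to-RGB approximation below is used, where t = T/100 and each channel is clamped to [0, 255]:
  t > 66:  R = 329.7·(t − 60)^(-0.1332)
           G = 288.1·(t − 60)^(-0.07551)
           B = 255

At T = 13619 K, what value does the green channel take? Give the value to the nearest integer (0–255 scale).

t = 13619/100 = 136.19; the t > 66 branch applies.
G = 288.1·(136.19 − 60)^(-0.07551) = 288.1·76.19^(-0.07551) = 288.1·0.72094 = 207.702.
Rounded: 208.

208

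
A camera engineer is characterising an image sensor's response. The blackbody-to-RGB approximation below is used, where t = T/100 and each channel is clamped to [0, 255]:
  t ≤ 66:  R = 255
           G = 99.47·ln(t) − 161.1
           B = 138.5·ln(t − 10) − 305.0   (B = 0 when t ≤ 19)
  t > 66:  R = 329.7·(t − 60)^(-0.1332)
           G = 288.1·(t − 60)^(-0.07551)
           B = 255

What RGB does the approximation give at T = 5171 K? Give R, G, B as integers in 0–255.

R=255, G=231, B=212

t = 5171/100 = 51.71; the t ≤ 66 branch applies.
R = 255 by definition for t ≤ 66.
G = 99.47·ln 51.71 − 161.1 = 99.47·3.9457 − 161.1 = 231.374.
B = 138.5·ln(51.71 − 10) − 305.0 = 138.5·ln 41.71 − 305.0 = 138.5·3.7307 − 305.0 = 211.708.
Rounded: (255, 231, 212).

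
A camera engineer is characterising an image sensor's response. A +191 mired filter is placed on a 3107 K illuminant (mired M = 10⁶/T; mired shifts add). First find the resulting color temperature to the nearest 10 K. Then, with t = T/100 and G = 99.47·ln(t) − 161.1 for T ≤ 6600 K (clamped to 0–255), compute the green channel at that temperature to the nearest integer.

M_in = 10⁶/3107 = 321.85; M_out = 321.85 + (+191) = 512.85.
T_out = 10⁶/512.85 = 1949.9 K → 1950 K; t = 19.5.
G = 99.47·ln 19.5 − 161.1 = 99.47·2.9704 − 161.1 = 134.367.
Rounded: 134.

134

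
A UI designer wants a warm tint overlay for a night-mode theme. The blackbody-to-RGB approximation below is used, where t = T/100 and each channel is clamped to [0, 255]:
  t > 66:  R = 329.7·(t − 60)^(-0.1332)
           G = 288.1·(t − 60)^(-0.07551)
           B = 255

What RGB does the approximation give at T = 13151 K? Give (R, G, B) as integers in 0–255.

t = 13151/100 = 131.51; the t > 66 branch applies.
R = 329.7·(131.51 − 60)^(-0.1332) = 329.7·71.51^(-0.1332) = 329.7·0.56624 = 186.688.
G = 288.1·(131.51 − 60)^(-0.07551) = 288.1·71.51^(-0.07551) = 288.1·0.72440 = 208.699.
B = 255 by definition for t > 66.
Rounded: (187, 209, 255).

(187, 209, 255)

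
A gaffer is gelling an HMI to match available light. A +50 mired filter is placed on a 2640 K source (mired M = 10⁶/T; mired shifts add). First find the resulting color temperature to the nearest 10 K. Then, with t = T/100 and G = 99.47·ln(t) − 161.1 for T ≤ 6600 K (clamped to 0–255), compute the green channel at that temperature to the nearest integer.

152

M_in = 10⁶/2640 = 378.79; M_out = 378.79 + (+50) = 428.79.
T_out = 10⁶/428.79 = 2332.2 K → 2330 K; t = 23.3.
G = 99.47·ln 23.3 − 161.1 = 99.47·3.1485 − 161.1 = 152.077.
Rounded: 152.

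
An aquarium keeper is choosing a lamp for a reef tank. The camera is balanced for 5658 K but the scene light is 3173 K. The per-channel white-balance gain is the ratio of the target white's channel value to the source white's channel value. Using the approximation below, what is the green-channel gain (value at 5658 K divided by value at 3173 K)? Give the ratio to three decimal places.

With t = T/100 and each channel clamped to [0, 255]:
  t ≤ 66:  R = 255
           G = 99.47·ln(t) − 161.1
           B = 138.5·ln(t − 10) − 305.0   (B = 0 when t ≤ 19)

1.315

At 3173 K (t = 31.73):
  G = 99.47·ln 31.73 − 161.1 = 99.47·3.4573 − 161.1 = 182.794.
At 5658 K (t = 56.58):
  G = 99.47·ln 56.58 − 161.1 = 99.47·4.0357 − 161.1 = 240.327.
Gain = 240.327 / 182.794 = 1.3147 → 1.315.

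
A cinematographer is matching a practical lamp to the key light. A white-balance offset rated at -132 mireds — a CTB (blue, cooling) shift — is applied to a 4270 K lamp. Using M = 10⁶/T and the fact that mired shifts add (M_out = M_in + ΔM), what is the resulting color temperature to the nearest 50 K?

M_in = 10⁶/4270 = 234.19 mireds.
M_out = 234.19 + (-132) = 102.19 mireds.
T_out = 10⁶/102.19 = 9785.5 K → 9800 K.

9800 K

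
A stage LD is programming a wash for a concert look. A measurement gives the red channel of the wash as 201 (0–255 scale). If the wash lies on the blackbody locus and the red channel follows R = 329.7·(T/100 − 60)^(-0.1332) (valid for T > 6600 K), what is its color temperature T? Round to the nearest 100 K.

(t − 60)^(-0.1332) = 201/329.7 = 0.60965.
t − 60 = 0.60965^(1/-0.1332) = 0.60965^(-7.508) = 41.071, so t = 101.071.
T = 100·t = 10107 K → 10100 K to the nearest 100 K.

10100 K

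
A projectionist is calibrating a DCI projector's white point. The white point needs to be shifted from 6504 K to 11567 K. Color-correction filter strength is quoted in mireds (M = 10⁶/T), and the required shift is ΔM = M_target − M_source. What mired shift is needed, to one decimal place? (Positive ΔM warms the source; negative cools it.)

M_source = 10⁶/6504 = 153.752; M_target = 10⁶/11567 = 86.453.
ΔM = 86.453 − 153.752 = -67.299 → -67.3 mireds, a cooling shift.

-67.3 mireds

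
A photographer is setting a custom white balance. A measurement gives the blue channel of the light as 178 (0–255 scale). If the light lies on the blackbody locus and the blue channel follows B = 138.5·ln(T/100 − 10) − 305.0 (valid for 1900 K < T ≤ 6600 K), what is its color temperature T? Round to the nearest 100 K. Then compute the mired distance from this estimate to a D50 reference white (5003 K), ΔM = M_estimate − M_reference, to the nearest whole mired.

ln(t − 10) = (178 + 305.0) / 138.5 = 3.4874.
t − 10 = e^3.4874 = 32.700, so t = 42.700.
T = 100·t = 4270 K → 4300 K to the nearest 100 K.
M_estimate = 10⁶/4300 = 232.56; M_reference = 10⁶/5003 = 199.88.
ΔM = 232.56 − 199.88 = 32.68 → +33 mireds.

+33 mireds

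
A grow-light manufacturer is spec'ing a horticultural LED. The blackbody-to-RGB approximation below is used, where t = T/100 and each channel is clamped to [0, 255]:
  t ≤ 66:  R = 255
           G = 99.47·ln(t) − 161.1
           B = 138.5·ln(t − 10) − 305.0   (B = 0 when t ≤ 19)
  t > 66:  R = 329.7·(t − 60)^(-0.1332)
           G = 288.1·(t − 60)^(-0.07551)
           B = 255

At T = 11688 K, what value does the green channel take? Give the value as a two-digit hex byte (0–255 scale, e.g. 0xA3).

t = 11688/100 = 116.88; the t > 66 branch applies.
G = 288.1·(116.88 − 60)^(-0.07551) = 288.1·56.88^(-0.07551) = 288.1·0.73703 = 212.337.
Rounded: 212; in hex, 0xD4.

0xD4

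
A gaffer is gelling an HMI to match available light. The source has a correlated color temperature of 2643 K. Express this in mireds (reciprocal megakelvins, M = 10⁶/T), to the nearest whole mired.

M = 10⁶ / 2643 = 378.358 → 378 mireds.

378 mireds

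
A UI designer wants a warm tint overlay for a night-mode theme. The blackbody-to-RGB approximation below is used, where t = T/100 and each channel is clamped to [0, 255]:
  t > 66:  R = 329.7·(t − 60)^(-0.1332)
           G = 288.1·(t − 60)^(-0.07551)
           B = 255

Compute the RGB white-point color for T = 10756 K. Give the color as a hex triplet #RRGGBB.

#C5D7FF

t = 10756/100 = 107.56; the t > 66 branch applies.
R = 329.7·(107.56 − 60)^(-0.1332) = 329.7·47.56^(-0.1332) = 329.7·0.59785 = 197.111.
G = 288.1·(107.56 − 60)^(-0.07551) = 288.1·47.56^(-0.07551) = 288.1·0.74705 = 215.226.
B = 255 by definition for t > 66.
Rounded: (197, 215, 255).
In hex: #C5D7FF.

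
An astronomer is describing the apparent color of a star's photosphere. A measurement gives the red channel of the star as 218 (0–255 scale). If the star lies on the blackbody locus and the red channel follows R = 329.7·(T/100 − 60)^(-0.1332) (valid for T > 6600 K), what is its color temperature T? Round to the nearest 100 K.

8200 K

(t − 60)^(-0.1332) = 218/329.7 = 0.66121.
t − 60 = 0.66121^(1/-0.1332) = 0.66121^(-7.508) = 22.326, so t = 82.326.
T = 100·t = 8233 K → 8200 K to the nearest 100 K.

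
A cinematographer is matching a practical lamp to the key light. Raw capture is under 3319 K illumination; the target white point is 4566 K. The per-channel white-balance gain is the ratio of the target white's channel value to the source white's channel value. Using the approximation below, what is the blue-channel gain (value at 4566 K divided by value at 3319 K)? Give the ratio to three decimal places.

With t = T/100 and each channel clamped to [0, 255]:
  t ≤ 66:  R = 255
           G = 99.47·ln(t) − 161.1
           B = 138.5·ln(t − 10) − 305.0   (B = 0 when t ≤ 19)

1.457

At 3319 K (t = 33.19):
  B = 138.5·ln(33.19 − 10) − 305.0 = 138.5·ln 23.19 − 305.0 = 138.5·3.1437 − 305.0 = 130.405.
At 4566 K (t = 45.66):
  B = 138.5·ln(45.66 − 10) − 305.0 = 138.5·ln 35.66 − 305.0 = 138.5·3.5740 − 305.0 = 190.003.
Gain = 190.003 / 130.405 = 1.4570 → 1.457.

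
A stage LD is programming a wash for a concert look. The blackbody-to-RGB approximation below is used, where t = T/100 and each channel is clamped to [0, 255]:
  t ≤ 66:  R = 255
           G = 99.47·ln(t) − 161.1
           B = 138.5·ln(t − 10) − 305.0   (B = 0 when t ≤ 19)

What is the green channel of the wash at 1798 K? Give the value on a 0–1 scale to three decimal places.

t = 1798/100 = 17.98; the t ≤ 66 branch applies.
G = 99.47·ln 17.98 − 161.1 = 99.47·2.8893 − 161.1 = 126.295.
On a 0–1 scale: 126.295/255 = 0.4953 → 0.495.

0.495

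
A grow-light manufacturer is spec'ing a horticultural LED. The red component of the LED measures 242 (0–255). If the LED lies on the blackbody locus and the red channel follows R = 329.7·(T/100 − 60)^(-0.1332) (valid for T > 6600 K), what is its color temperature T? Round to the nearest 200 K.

7000 K

(t − 60)^(-0.1332) = 242/329.7 = 0.73400.
t − 60 = 0.73400^(1/-0.1332) = 0.73400^(-7.508) = 10.193, so t = 70.193.
T = 100·t = 7019 K → 7000 K to the nearest 200 K.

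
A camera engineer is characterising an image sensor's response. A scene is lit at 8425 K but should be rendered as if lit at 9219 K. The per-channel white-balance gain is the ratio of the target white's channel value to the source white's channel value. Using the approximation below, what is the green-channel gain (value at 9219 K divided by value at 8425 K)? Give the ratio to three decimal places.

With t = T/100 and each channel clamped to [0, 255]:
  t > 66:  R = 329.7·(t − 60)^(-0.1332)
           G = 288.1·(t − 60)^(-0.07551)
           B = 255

0.979

At 8425 K (t = 84.25):
  G = 288.1·(84.25 − 60)^(-0.07551) = 288.1·24.25^(-0.07551) = 288.1·0.78603 = 226.456.
At 9219 K (t = 92.19):
  G = 288.1·(92.19 − 60)^(-0.07551) = 288.1·32.19^(-0.07551) = 288.1·0.76940 = 221.664.
Gain = 221.664 / 226.456 = 0.9788 → 0.979.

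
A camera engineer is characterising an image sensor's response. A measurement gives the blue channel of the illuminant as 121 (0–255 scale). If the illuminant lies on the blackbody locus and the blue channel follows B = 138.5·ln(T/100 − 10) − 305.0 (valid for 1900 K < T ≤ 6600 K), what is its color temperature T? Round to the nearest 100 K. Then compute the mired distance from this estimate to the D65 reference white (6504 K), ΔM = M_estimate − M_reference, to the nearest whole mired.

ln(t − 10) = (121 + 305.0) / 138.5 = 3.0758.
t − 10 = e^3.0758 = 21.667, so t = 31.667.
T = 100·t = 3167 K → 3200 K to the nearest 100 K.
M_estimate = 10⁶/3200 = 312.50; M_reference = 10⁶/6504 = 153.75.
ΔM = 312.50 − 153.75 = 158.75 → +159 mireds.

+159 mireds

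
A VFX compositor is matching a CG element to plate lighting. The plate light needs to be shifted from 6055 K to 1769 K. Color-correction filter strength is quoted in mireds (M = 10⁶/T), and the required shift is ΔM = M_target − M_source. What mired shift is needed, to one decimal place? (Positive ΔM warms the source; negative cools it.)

+400.1 mireds

M_source = 10⁶/6055 = 165.153; M_target = 10⁶/1769 = 565.291.
ΔM = 565.291 − 165.153 = 400.138 → +400.1 mireds, a warming shift.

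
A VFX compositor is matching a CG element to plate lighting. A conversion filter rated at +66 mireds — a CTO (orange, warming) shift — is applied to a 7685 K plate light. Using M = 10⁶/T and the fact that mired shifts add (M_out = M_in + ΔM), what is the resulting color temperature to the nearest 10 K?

M_in = 10⁶/7685 = 130.12 mireds.
M_out = 130.12 + (+66) = 196.12 mireds.
T_out = 10⁶/196.12 = 5098.8 K → 5100 K.

5100 K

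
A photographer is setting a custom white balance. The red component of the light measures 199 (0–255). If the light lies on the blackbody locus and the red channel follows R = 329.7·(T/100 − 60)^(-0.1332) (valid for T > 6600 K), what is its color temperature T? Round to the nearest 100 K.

(t − 60)^(-0.1332) = 199/329.7 = 0.60358.
t − 60 = 0.60358^(1/-0.1332) = 0.60358^(-7.508) = 44.273, so t = 104.273.
T = 100·t = 10427 K → 10400 K to the nearest 100 K.

10400 K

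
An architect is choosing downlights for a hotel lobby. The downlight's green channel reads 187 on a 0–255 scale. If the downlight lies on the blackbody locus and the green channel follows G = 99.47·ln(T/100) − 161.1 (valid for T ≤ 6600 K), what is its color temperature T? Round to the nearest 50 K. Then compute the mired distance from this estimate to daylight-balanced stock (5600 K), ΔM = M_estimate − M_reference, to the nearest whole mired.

ln t = (187 + 161.1) / 99.47 = 3.4995.
t = e^3.4995 = 33.100.
T = 100·t = 3310 K → 3300 K to the nearest 50 K.
M_estimate = 10⁶/3300 = 303.03; M_reference = 10⁶/5600 = 178.57.
ΔM = 303.03 − 178.57 = 124.46 → +124 mireds.

+124 mireds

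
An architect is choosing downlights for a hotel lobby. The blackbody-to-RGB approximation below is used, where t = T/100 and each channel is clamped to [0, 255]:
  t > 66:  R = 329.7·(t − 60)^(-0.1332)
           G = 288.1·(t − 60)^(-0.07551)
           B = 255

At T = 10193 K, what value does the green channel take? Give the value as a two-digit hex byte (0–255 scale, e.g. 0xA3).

t = 10193/100 = 101.93; the t > 66 branch applies.
G = 288.1·(101.93 − 60)^(-0.07551) = 288.1·41.93^(-0.07551) = 288.1·0.75419 = 217.283.
Rounded: 217; in hex, 0xD9.

0xD9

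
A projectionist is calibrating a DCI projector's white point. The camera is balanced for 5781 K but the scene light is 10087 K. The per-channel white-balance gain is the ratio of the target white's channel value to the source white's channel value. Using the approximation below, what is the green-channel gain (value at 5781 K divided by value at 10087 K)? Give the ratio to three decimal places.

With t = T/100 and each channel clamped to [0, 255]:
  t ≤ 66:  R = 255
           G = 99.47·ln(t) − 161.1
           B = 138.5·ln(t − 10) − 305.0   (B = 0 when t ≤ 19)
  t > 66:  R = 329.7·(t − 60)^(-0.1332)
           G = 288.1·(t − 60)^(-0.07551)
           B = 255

1.114

At 10087 K (t = 100.87):
  G = 288.1·(100.87 − 60)^(-0.07551) = 288.1·40.87^(-0.07551) = 288.1·0.75565 = 217.704.
At 5781 K (t = 57.81):
  G = 99.47·ln 57.81 − 161.1 = 99.47·4.0572 − 161.1 = 242.466.
Gain = 242.466 / 217.704 = 1.1137 → 1.114.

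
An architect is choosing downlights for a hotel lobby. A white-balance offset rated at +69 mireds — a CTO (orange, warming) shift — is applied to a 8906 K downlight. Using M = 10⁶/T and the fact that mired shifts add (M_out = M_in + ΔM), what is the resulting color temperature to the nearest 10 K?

M_in = 10⁶/8906 = 112.28 mireds.
M_out = 112.28 + (+69) = 181.28 mireds.
T_out = 10⁶/181.28 = 5516.2 K → 5520 K.

5520 K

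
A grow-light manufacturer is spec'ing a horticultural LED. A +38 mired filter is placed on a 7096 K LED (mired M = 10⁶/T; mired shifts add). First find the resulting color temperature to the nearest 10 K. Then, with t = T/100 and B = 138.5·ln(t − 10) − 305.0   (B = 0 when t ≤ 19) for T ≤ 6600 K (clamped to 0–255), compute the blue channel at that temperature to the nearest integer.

225

M_in = 10⁶/7096 = 140.92; M_out = 140.92 + (+38) = 178.92.
T_out = 10⁶/178.92 = 5589.0 K → 5590 K; t = 55.9.
B = 138.5·ln(55.9 − 10) − 305.0 = 138.5·ln 45.9 − 305.0 = 138.5·3.8265 − 305.0 = 224.965.
Rounded: 225.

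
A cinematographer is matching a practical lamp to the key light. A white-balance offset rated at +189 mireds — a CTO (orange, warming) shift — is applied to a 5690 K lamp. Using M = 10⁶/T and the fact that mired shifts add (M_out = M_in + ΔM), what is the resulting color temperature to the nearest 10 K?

M_in = 10⁶/5690 = 175.75 mireds.
M_out = 175.75 + (+189) = 364.75 mireds.
T_out = 10⁶/364.75 = 2741.6 K → 2740 K.

2740 K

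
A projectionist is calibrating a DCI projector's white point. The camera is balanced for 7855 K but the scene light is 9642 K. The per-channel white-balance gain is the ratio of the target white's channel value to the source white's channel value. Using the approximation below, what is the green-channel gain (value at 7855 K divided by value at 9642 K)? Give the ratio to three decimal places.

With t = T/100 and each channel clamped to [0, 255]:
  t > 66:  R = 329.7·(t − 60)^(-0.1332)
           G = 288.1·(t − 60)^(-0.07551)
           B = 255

1.052

At 9642 K (t = 96.42):
  G = 288.1·(96.42 − 60)^(-0.07551) = 288.1·36.42^(-0.07551) = 288.1·0.76226 = 219.607.
At 7855 K (t = 78.55):
  G = 288.1·(78.55 − 60)^(-0.07551) = 288.1·18.55^(-0.07551) = 288.1·0.80210 = 231.084.
Gain = 231.084 / 219.607 = 1.0523 → 1.052.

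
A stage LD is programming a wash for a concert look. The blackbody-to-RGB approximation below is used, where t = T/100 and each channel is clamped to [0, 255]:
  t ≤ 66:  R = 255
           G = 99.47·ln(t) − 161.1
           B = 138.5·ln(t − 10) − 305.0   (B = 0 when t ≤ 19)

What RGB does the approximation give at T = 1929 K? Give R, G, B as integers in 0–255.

t = 1929/100 = 19.29; the t ≤ 66 branch applies.
R = 255 by definition for t ≤ 66.
G = 99.47·ln 19.29 − 161.1 = 99.47·2.9596 − 161.1 = 133.290.
B = 138.5·ln(19.29 − 10) − 305.0 = 138.5·ln 9.29 − 305.0 = 138.5·2.2289 − 305.0 = 3.708.
Rounded: (255, 133, 4).

R=255, G=133, B=4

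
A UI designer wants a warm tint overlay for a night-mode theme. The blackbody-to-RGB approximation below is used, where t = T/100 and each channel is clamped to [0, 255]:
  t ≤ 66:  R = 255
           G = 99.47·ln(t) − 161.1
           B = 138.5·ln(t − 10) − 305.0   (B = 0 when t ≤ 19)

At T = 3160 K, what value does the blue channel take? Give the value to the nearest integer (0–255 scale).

121

t = 3160/100 = 31.6; the t ≤ 66 branch applies.
B = 138.5·ln(31.6 − 10) − 305.0 = 138.5·ln 21.6 − 305.0 = 138.5·3.0727 − 305.0 = 120.568.
Rounded: 121.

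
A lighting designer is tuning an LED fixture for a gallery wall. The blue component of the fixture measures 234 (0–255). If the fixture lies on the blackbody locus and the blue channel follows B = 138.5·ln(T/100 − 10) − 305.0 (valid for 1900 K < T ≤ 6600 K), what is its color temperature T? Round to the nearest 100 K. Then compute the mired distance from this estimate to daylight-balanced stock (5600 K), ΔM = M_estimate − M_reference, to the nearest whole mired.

ln(t − 10) = (234 + 305.0) / 138.5 = 3.8917.
t − 10 = e^3.8917 = 48.994, so t = 58.994.
T = 100·t = 5899 K → 5900 K to the nearest 100 K.
M_estimate = 10⁶/5900 = 169.49; M_reference = 10⁶/5600 = 178.57.
ΔM = 169.49 − 178.57 = -9.08 → -9 mireds.

-9 mireds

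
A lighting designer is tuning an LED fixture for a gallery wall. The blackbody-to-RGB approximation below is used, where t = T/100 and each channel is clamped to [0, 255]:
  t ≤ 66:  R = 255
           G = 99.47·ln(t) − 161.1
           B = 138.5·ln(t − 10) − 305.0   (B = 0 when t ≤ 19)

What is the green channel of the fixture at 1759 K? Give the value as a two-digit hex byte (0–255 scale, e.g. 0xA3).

0x7C

t = 1759/100 = 17.59; the t ≤ 66 branch applies.
G = 99.47·ln 17.59 − 161.1 = 99.47·2.8673 − 161.1 = 124.113.
Rounded: 124; in hex, 0x7C.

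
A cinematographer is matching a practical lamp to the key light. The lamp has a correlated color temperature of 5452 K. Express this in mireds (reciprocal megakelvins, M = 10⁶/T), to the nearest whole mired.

183 mireds

M = 10⁶ / 5452 = 183.419 → 183 mireds.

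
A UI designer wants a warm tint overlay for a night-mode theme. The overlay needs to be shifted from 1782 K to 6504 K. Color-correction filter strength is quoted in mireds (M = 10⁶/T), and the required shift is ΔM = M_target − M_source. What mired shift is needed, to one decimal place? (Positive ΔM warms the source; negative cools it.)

M_source = 10⁶/1782 = 561.167; M_target = 10⁶/6504 = 153.752.
ΔM = 153.752 − 561.167 = -407.416 → -407.4 mireds, a cooling shift.

-407.4 mireds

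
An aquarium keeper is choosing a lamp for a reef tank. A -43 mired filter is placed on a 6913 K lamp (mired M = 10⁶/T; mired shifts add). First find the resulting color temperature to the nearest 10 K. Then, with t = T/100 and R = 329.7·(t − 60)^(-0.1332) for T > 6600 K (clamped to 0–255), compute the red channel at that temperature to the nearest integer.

M_in = 10⁶/6913 = 144.65; M_out = 144.65 + (-43) = 101.65.
T_out = 10⁶/101.65 = 9837.2 K → 9840 K; t = 98.4.
R = 329.7·(98.4 − 60)^(-0.1332) = 329.7·38.4^(-0.1332) = 329.7·0.61513 = 202.808.
Rounded: 203.

203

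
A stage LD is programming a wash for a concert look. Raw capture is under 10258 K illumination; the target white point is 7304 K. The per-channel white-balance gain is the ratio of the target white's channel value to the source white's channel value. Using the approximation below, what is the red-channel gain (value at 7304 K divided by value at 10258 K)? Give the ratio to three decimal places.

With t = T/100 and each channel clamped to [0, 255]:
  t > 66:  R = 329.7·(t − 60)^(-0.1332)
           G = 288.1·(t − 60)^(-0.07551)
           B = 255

At 10258 K (t = 102.58):
  R = 329.7·(102.58 − 60)^(-0.1332) = 329.7·42.58^(-0.1332) = 329.7·0.60672 = 200.036.
At 7304 K (t = 73.04):
  R = 329.7·(73.04 − 60)^(-0.1332) = 329.7·13.04^(-0.1332) = 329.7·0.71031 = 234.188.
Gain = 234.188 / 200.036 = 1.1707 → 1.171.

1.171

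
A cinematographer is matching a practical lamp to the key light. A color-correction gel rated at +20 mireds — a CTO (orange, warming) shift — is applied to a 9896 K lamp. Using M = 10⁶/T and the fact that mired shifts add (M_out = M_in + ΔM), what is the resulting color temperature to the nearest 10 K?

M_in = 10⁶/9896 = 101.05 mireds.
M_out = 101.05 + (+20) = 121.05 mireds.
T_out = 10⁶/121.05 = 8261.0 K → 8260 K.

8260 K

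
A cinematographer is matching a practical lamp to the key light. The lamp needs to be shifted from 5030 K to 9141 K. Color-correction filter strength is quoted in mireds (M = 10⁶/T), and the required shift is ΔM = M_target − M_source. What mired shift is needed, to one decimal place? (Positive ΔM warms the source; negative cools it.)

M_source = 10⁶/5030 = 198.807; M_target = 10⁶/9141 = 109.397.
ΔM = 109.397 − 198.807 = -89.410 → -89.4 mireds, a cooling shift.

-89.4 mireds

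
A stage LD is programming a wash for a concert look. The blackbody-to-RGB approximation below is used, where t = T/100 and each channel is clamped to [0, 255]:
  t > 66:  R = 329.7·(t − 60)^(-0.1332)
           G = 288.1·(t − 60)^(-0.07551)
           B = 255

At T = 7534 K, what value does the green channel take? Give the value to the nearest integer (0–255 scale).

t = 7534/100 = 75.34; the t > 66 branch applies.
G = 288.1·(75.34 − 60)^(-0.07551) = 288.1·15.34^(-0.07551) = 288.1·0.81369 = 234.424.
Rounded: 234.

234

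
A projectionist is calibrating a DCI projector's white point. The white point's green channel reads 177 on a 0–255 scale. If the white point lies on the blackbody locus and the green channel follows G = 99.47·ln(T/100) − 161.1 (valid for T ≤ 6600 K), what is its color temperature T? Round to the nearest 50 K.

ln t = (177 + 161.1) / 99.47 = 3.3990.
t = e^3.3990 = 29.935.
T = 100·t = 2993 K → 3000 K to the nearest 50 K.

3000 K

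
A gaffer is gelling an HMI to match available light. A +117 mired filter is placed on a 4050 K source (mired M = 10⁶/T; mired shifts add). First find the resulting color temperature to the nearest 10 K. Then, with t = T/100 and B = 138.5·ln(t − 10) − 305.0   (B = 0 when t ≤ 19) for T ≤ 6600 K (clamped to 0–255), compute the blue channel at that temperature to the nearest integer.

91

M_in = 10⁶/4050 = 246.91; M_out = 246.91 + (+117) = 363.91.
T_out = 10⁶/363.91 = 2747.9 K → 2750 K; t = 27.5.
B = 138.5·ln(27.5 − 10) − 305.0 = 138.5·ln 17.5 − 305.0 = 138.5·2.8622 − 305.0 = 91.415.
Rounded: 91.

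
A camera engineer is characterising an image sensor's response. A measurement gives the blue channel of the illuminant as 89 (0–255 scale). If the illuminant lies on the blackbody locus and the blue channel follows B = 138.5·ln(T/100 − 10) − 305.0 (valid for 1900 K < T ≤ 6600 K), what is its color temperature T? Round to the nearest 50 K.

ln(t − 10) = (89 + 305.0) / 138.5 = 2.8448.
t − 10 = e^2.8448 = 17.198, so t = 27.198.
T = 100·t = 2720 K → 2700 K to the nearest 50 K.

2700 K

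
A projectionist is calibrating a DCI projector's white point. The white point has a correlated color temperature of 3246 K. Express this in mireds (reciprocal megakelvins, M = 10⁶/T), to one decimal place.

M = 10⁶ / 3246 = 308.071 → 308.1 mireds.

308.1 mireds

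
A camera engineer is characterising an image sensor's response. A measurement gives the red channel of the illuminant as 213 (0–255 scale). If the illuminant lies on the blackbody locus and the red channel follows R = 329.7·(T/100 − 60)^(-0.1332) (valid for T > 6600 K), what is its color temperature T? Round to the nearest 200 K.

8600 K

(t − 60)^(-0.1332) = 213/329.7 = 0.64604.
t − 60 = 0.64604^(1/-0.1332) = 0.64604^(-7.508) = 26.575, so t = 86.575.
T = 100·t = 8657 K → 8600 K to the nearest 200 K.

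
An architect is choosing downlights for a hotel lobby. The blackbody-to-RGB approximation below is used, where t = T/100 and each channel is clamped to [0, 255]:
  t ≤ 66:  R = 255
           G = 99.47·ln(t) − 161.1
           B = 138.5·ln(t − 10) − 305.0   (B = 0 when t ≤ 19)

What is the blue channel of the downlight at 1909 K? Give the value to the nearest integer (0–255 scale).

t = 1909/100 = 19.09; the t ≤ 66 branch applies.
B = 138.5·ln(19.09 − 10) − 305.0 = 138.5·ln 9.09 − 305.0 = 138.5·2.2072 − 305.0 = 0.694.
Rounded: 1.

1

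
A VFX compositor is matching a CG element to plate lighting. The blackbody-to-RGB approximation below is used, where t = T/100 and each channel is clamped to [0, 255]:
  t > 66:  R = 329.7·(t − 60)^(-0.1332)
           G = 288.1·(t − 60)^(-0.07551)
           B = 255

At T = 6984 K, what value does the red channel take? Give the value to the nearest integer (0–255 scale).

t = 6984/100 = 69.84; the t > 66 branch applies.
R = 329.7·(69.84 − 60)^(-0.1332) = 329.7·9.84^(-0.1332) = 329.7·0.73745 = 243.138.
Rounded: 243.

243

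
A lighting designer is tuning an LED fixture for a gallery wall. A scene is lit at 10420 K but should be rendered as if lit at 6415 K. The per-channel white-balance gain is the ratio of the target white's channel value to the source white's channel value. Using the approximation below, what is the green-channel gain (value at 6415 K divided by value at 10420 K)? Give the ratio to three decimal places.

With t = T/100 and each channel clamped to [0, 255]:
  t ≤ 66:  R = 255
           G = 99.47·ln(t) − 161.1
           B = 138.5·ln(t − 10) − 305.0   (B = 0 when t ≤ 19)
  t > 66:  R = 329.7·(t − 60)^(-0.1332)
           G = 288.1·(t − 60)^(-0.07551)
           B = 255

At 10420 K (t = 104.2):
  G = 288.1·(104.2 − 60)^(-0.07551) = 288.1·44.2^(-0.07551) = 288.1·0.75120 = 216.420.
At 6415 K (t = 64.15):
  G = 99.47·ln 64.15 − 161.1 = 99.47·4.1612 − 161.1 = 252.817.
Gain = 252.817 / 216.420 = 1.1682 → 1.168.

1.168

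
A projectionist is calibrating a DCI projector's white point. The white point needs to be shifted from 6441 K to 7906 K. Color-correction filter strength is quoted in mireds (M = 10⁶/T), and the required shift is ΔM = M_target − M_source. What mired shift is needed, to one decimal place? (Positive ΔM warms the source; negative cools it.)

M_source = 10⁶/6441 = 155.255; M_target = 10⁶/7906 = 126.486.
ΔM = 126.486 − 155.255 = -28.769 → -28.8 mireds, a cooling shift.

-28.8 mireds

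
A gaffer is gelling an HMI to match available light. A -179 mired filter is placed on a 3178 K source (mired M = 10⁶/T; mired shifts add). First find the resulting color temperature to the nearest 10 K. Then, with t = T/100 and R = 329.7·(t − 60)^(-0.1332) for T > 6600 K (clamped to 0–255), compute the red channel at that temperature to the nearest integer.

M_in = 10⁶/3178 = 314.66; M_out = 314.66 + (-179) = 135.66.
T_out = 10⁶/135.66 = 7371.2 K → 7370 K; t = 73.7.
R = 329.7·(73.7 − 60)^(-0.1332) = 329.7·13.7^(-0.1332) = 329.7·0.70565 = 232.653.
Rounded: 233.

233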